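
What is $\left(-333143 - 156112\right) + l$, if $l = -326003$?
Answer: $-815258$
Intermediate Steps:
$\left(-333143 - 156112\right) + l = \left(-333143 - 156112\right) - 326003 = -489255 - 326003 = -815258$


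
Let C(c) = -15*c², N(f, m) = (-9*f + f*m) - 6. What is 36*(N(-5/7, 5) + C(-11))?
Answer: -458172/7 ≈ -65453.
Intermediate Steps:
N(f, m) = -6 - 9*f + f*m
36*(N(-5/7, 5) + C(-11)) = 36*((-6 - (-45)/7 - 5/7*5) - 15*(-11)²) = 36*((-6 - (-45)/7 - 5*⅐*5) - 15*121) = 36*((-6 - 9*(-5/7) - 5/7*5) - 1815) = 36*((-6 + 45/7 - 25/7) - 1815) = 36*(-22/7 - 1815) = 36*(-12727/7) = -458172/7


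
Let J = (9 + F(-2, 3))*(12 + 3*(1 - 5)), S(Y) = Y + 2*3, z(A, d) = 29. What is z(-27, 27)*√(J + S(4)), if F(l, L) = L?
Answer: 29*√10 ≈ 91.706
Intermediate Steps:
S(Y) = 6 + Y (S(Y) = Y + 6 = 6 + Y)
J = 0 (J = (9 + 3)*(12 + 3*(1 - 5)) = 12*(12 + 3*(-4)) = 12*(12 - 12) = 12*0 = 0)
z(-27, 27)*√(J + S(4)) = 29*√(0 + (6 + 4)) = 29*√(0 + 10) = 29*√10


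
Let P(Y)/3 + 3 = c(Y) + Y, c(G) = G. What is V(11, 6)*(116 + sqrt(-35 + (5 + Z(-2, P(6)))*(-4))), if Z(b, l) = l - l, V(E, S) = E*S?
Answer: 7656 + 66*I*sqrt(55) ≈ 7656.0 + 489.47*I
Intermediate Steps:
P(Y) = -9 + 6*Y (P(Y) = -9 + 3*(Y + Y) = -9 + 3*(2*Y) = -9 + 6*Y)
Z(b, l) = 0
V(11, 6)*(116 + sqrt(-35 + (5 + Z(-2, P(6)))*(-4))) = (11*6)*(116 + sqrt(-35 + (5 + 0)*(-4))) = 66*(116 + sqrt(-35 + 5*(-4))) = 66*(116 + sqrt(-35 - 20)) = 66*(116 + sqrt(-55)) = 66*(116 + I*sqrt(55)) = 7656 + 66*I*sqrt(55)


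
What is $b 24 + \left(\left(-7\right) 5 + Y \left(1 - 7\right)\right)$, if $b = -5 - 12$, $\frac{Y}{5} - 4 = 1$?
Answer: $-593$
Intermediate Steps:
$Y = 25$ ($Y = 20 + 5 \cdot 1 = 20 + 5 = 25$)
$b = -17$ ($b = -5 - 12 = -17$)
$b 24 + \left(\left(-7\right) 5 + Y \left(1 - 7\right)\right) = \left(-17\right) 24 + \left(\left(-7\right) 5 + 25 \left(1 - 7\right)\right) = -408 + \left(-35 + 25 \left(-6\right)\right) = -408 - 185 = -593$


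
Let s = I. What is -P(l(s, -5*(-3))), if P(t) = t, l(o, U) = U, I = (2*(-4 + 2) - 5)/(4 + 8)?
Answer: -15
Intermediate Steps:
I = -¾ (I = (2*(-2) - 5)/12 = (-4 - 5)*(1/12) = -9*1/12 = -¾ ≈ -0.75000)
s = -¾ ≈ -0.75000
-P(l(s, -5*(-3))) = -(-5)*(-3) = -1*15 = -15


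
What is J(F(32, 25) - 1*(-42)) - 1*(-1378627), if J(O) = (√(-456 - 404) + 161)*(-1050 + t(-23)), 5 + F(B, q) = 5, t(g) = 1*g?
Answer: 1205874 - 2146*I*√215 ≈ 1.2059e+6 - 31467.0*I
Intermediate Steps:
t(g) = g
F(B, q) = 0 (F(B, q) = -5 + 5 = 0)
J(O) = -172753 - 2146*I*√215 (J(O) = (√(-456 - 404) + 161)*(-1050 - 23) = (√(-860) + 161)*(-1073) = (2*I*√215 + 161)*(-1073) = (161 + 2*I*√215)*(-1073) = -172753 - 2146*I*√215)
J(F(32, 25) - 1*(-42)) - 1*(-1378627) = (-172753 - 2146*I*√215) - 1*(-1378627) = (-172753 - 2146*I*√215) + 1378627 = 1205874 - 2146*I*√215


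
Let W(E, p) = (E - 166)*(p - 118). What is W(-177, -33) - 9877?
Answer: 41916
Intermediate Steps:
W(E, p) = (-166 + E)*(-118 + p)
W(-177, -33) - 9877 = (19588 - 166*(-33) - 118*(-177) - 177*(-33)) - 9877 = (19588 + 5478 + 20886 + 5841) - 9877 = 51793 - 9877 = 41916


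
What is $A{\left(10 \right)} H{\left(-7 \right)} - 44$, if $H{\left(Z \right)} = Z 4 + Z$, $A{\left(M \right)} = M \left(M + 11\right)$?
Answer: $-7394$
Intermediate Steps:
$A{\left(M \right)} = M \left(11 + M\right)$
$H{\left(Z \right)} = 5 Z$ ($H{\left(Z \right)} = 4 Z + Z = 5 Z$)
$A{\left(10 \right)} H{\left(-7 \right)} - 44 = 10 \left(11 + 10\right) 5 \left(-7\right) - 44 = 10 \cdot 21 \left(-35\right) - 44 = 210 \left(-35\right) - 44 = -7350 - 44 = -7394$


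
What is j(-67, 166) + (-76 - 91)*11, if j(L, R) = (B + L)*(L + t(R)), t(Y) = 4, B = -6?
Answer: 2762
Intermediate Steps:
j(L, R) = (-6 + L)*(4 + L) (j(L, R) = (-6 + L)*(L + 4) = (-6 + L)*(4 + L))
j(-67, 166) + (-76 - 91)*11 = (-24 + (-67)**2 - 2*(-67)) + (-76 - 91)*11 = (-24 + 4489 + 134) - 167*11 = 4599 - 1837 = 2762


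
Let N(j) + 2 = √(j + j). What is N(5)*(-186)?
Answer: 372 - 186*√10 ≈ -216.18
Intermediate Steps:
N(j) = -2 + √2*√j (N(j) = -2 + √(j + j) = -2 + √(2*j) = -2 + √2*√j)
N(5)*(-186) = (-2 + √2*√5)*(-186) = (-2 + √10)*(-186) = 372 - 186*√10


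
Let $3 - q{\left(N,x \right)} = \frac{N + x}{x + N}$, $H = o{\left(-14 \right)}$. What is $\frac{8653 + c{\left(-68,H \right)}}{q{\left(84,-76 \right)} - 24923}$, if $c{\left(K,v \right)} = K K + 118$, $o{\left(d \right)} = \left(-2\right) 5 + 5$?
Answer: $- \frac{4465}{8307} \approx -0.5375$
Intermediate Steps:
$o{\left(d \right)} = -5$ ($o{\left(d \right)} = -10 + 5 = -5$)
$H = -5$
$q{\left(N,x \right)} = 2$ ($q{\left(N,x \right)} = 3 - \frac{N + x}{x + N} = 3 - \frac{N + x}{N + x} = 3 - 1 = 2$)
$c{\left(K,v \right)} = 118 + K^{2}$ ($c{\left(K,v \right)} = K^{2} + 118 = 118 + K^{2}$)
$\frac{8653 + c{\left(-68,H \right)}}{q{\left(84,-76 \right)} - 24923} = \frac{8653 + \left(118 + \left(-68\right)^{2}\right)}{2 - 24923} = \frac{8653 + \left(118 + 4624\right)}{-24921} = \left(8653 + 4742\right) \left(- \frac{1}{24921}\right) = 13395 \left(- \frac{1}{24921}\right) = - \frac{4465}{8307}$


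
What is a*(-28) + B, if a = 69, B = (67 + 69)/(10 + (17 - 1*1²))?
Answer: -25048/13 ≈ -1926.8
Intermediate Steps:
B = 68/13 (B = 136/(10 + (17 - 1*1)) = 136/(10 + (17 - 1)) = 136/(10 + 16) = 136/26 = 136*(1/26) = 68/13 ≈ 5.2308)
a*(-28) + B = 69*(-28) + 68/13 = -1932 + 68/13 = -25048/13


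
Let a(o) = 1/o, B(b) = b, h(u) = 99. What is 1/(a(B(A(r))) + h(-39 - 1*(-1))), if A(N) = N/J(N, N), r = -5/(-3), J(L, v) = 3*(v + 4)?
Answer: 5/546 ≈ 0.0091575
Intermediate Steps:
J(L, v) = 12 + 3*v (J(L, v) = 3*(4 + v) = 12 + 3*v)
r = 5/3 (r = -5*(-⅓) = 5/3 ≈ 1.6667)
A(N) = N/(12 + 3*N)
1/(a(B(A(r))) + h(-39 - 1*(-1))) = 1/(1/((⅓)*(5/3)/(4 + 5/3)) + 99) = 1/(1/((⅓)*(5/3)/(17/3)) + 99) = 1/(1/((⅓)*(5/3)*(3/17)) + 99) = 1/(1/(5/51) + 99) = 1/(51/5 + 99) = 1/(546/5) = 5/546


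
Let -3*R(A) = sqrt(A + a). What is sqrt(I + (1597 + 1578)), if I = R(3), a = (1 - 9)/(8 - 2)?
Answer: sqrt(28575 - sqrt(15))/3 ≈ 56.343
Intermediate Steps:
a = -4/3 (a = -8/6 = -8*1/6 = -4/3 ≈ -1.3333)
R(A) = -sqrt(-4/3 + A)/3 (R(A) = -sqrt(A - 4/3)/3 = -sqrt(-4/3 + A)/3)
I = -sqrt(15)/9 (I = -sqrt(-12 + 9*3)/9 = -sqrt(-12 + 27)/9 = -sqrt(15)/9 ≈ -0.43033)
sqrt(I + (1597 + 1578)) = sqrt(-sqrt(15)/9 + (1597 + 1578)) = sqrt(-sqrt(15)/9 + 3175) = sqrt(3175 - sqrt(15)/9)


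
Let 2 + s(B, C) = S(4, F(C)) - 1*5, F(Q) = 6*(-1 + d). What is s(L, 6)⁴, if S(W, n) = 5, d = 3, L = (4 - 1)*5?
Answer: 16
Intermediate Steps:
L = 15 (L = 3*5 = 15)
F(Q) = 12 (F(Q) = 6*(-1 + 3) = 6*2 = 12)
s(B, C) = -2 (s(B, C) = -2 + (5 - 1*5) = -2 + (5 - 5) = -2 + 0 = -2)
s(L, 6)⁴ = (-2)⁴ = 16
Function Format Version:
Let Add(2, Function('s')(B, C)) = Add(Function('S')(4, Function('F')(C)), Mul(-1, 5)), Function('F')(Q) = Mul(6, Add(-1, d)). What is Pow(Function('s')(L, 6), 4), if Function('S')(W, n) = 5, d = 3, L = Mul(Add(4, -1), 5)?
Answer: 16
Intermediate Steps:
L = 15 (L = Mul(3, 5) = 15)
Function('F')(Q) = 12 (Function('F')(Q) = Mul(6, Add(-1, 3)) = Mul(6, 2) = 12)
Function('s')(B, C) = -2 (Function('s')(B, C) = Add(-2, Add(5, Mul(-1, 5))) = Add(-2, Add(5, -5)) = Add(-2, 0) = -2)
Pow(Function('s')(L, 6), 4) = Pow(-2, 4) = 16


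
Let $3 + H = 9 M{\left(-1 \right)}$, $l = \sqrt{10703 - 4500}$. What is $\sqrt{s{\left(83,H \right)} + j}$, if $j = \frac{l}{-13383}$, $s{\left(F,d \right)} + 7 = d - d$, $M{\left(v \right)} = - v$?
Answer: $\frac{\sqrt{-139303647 - 1487 \sqrt{6203}}}{4461} \approx 2.6469 i$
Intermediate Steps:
$l = \sqrt{6203}$ ($l = \sqrt{10703 - 4500} = \sqrt{6203} \approx 78.759$)
$H = 6$ ($H = -3 + 9 \left(\left(-1\right) \left(-1\right)\right) = -3 + 9 \cdot 1 = -3 + 9 = 6$)
$s{\left(F,d \right)} = -7$ ($s{\left(F,d \right)} = -7 + \left(d - d\right) = -7 + 0 = -7$)
$j = - \frac{\sqrt{6203}}{13383}$ ($j = \frac{\sqrt{6203}}{-13383} = \sqrt{6203} \left(- \frac{1}{13383}\right) = - \frac{\sqrt{6203}}{13383} \approx -0.005885$)
$\sqrt{s{\left(83,H \right)} + j} = \sqrt{-7 - \frac{\sqrt{6203}}{13383}}$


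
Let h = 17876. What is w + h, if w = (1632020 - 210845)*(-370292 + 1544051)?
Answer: 1668116964701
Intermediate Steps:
w = 1668116946825 (w = 1421175*1173759 = 1668116946825)
w + h = 1668116946825 + 17876 = 1668116964701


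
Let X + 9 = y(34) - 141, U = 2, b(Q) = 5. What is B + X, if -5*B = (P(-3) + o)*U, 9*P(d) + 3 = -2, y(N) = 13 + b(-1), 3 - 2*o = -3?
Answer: -5984/45 ≈ -132.98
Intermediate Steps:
o = 3 (o = 3/2 - 1/2*(-3) = 3/2 + 3/2 = 3)
y(N) = 18 (y(N) = 13 + 5 = 18)
P(d) = -5/9 (P(d) = -1/3 + (1/9)*(-2) = -1/3 - 2/9 = -5/9)
B = -44/45 (B = -(-5/9 + 3)*2/5 = -22*2/45 = -1/5*44/9 = -44/45 ≈ -0.97778)
X = -132 (X = -9 + (18 - 141) = -9 - 123 = -132)
B + X = -44/45 - 132 = -5984/45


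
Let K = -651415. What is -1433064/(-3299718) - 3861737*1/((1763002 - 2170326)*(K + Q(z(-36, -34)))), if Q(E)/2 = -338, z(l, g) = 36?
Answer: 5767071260615285/13279480835219932 ≈ 0.43428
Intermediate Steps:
Q(E) = -676 (Q(E) = 2*(-338) = -676)
-1433064/(-3299718) - 3861737*1/((1763002 - 2170326)*(K + Q(z(-36, -34)))) = -1433064/(-3299718) - 3861737*1/((-651415 - 676)*(1763002 - 2170326)) = -1433064*(-1/3299718) - 3861737/((-652091*(-407324))) = 238844/549953 - 3861737/265612314484 = 238844/549953 - 3861737*1/265612314484 = 238844/549953 - 351067/24146574044 = 5767071260615285/13279480835219932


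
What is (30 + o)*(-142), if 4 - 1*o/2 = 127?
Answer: 30672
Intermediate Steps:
o = -246 (o = 8 - 2*127 = 8 - 254 = -246)
(30 + o)*(-142) = (30 - 246)*(-142) = -216*(-142) = 30672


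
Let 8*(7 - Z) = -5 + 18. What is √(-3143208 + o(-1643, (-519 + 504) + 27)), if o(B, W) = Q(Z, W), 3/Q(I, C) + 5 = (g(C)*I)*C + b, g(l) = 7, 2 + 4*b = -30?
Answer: I*√2417532420570/877 ≈ 1772.9*I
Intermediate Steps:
b = -8 (b = -½ + (¼)*(-30) = -½ - 15/2 = -8)
Z = 43/8 (Z = 7 - (-5 + 18)/8 = 7 - ⅛*13 = 7 - 13/8 = 43/8 ≈ 5.3750)
Q(I, C) = 3/(-13 + 7*C*I) (Q(I, C) = 3/(-5 + ((7*I)*C - 8)) = 3/(-5 + (7*C*I - 8)) = 3/(-5 + (-8 + 7*C*I)) = 3/(-13 + 7*C*I))
o(B, W) = 3/(-13 + 301*W/8) (o(B, W) = 3/(-13 + 7*W*(43/8)) = 3/(-13 + 301*W/8))
√(-3143208 + o(-1643, (-519 + 504) + 27)) = √(-3143208 + 24/(-104 + 301*((-519 + 504) + 27))) = √(-3143208 + 24/(-104 + 301*(-15 + 27))) = √(-3143208 + 24/(-104 + 301*12)) = √(-3143208 + 24/(-104 + 3612)) = √(-3143208 + 24/3508) = √(-3143208 + 24*(1/3508)) = √(-3143208 + 6/877) = √(-2756593410/877) = I*√2417532420570/877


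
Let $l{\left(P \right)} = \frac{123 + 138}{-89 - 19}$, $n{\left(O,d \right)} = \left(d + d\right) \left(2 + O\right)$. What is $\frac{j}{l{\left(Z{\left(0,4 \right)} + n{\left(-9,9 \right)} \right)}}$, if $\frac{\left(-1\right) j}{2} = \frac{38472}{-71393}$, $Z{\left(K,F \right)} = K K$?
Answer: $- \frac{131904}{295771} \approx -0.44597$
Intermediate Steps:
$n{\left(O,d \right)} = 2 d \left(2 + O\right)$
$Z{\left(K,F \right)} = K^{2}$
$l{\left(P \right)} = - \frac{29}{12}$ ($l{\left(P \right)} = \frac{261}{-108} = 261 \left(- \frac{1}{108}\right) = - \frac{29}{12}$)
$j = \frac{10992}{10199}$ ($j = - 2 \frac{38472}{-71393} = - 2 \cdot 38472 \left(- \frac{1}{71393}\right) = \left(-2\right) \left(- \frac{5496}{10199}\right) = \frac{10992}{10199} \approx 1.0778$)
$\frac{j}{l{\left(Z{\left(0,4 \right)} + n{\left(-9,9 \right)} \right)}} = \frac{10992}{10199 \left(- \frac{29}{12}\right)} = \frac{10992}{10199} \left(- \frac{12}{29}\right) = - \frac{131904}{295771}$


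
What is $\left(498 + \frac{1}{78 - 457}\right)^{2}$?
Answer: $\frac{35623165081}{143641} \approx 2.48 \cdot 10^{5}$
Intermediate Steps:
$\left(498 + \frac{1}{78 - 457}\right)^{2} = \left(498 + \frac{1}{-379}\right)^{2} = \left(498 - \frac{1}{379}\right)^{2} = \left(\frac{188741}{379}\right)^{2} = \frac{35623165081}{143641}$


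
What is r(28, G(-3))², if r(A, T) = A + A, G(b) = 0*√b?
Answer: 3136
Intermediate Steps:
G(b) = 0
r(A, T) = 2*A
r(28, G(-3))² = (2*28)² = 56² = 3136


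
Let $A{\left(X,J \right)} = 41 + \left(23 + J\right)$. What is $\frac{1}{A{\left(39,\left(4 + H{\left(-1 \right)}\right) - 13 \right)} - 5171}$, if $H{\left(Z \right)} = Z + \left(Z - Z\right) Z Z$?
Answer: $- \frac{1}{5117} \approx -0.00019543$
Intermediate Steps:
$H{\left(Z \right)} = Z$ ($H{\left(Z \right)} = Z + 0 Z^{2} = Z + 0 = Z$)
$A{\left(X,J \right)} = 64 + J$
$\frac{1}{A{\left(39,\left(4 + H{\left(-1 \right)}\right) - 13 \right)} - 5171} = \frac{1}{\left(64 + \left(\left(4 - 1\right) - 13\right)\right) - 5171} = \frac{1}{\left(64 + \left(3 - 13\right)\right) - 5171} = \frac{1}{\left(64 - 10\right) - 5171} = \frac{1}{54 - 5171} = \frac{1}{-5117} = - \frac{1}{5117}$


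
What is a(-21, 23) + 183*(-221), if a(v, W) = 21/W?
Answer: -930168/23 ≈ -40442.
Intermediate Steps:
a(-21, 23) + 183*(-221) = 21/23 + 183*(-221) = 21*(1/23) - 40443 = 21/23 - 40443 = -930168/23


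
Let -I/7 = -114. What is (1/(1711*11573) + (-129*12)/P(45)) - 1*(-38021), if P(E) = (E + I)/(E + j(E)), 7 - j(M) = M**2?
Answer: 231715404062788/5564194243 ≈ 41644.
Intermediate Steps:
I = 798 (I = -7*(-114) = 798)
j(M) = 7 - M**2
P(E) = (798 + E)/(7 + E - E**2) (P(E) = (E + 798)/(E + (7 - E**2)) = (798 + E)/(7 + E - E**2))
(1/(1711*11573) + (-129*12)/P(45)) - 1*(-38021) = (1/(1711*11573) + (-129*12)/(((798 + 45)/(7 + 45 - 1*45**2)))) - 1*(-38021) = ((1/1711)*(1/11573) - 1548/(843/(7 + 45 - 1*2025))) + 38021 = (1/19801403 - 1548/(843/(7 + 45 - 2025))) + 38021 = (1/19801403 - 1548/(843/(-1973))) + 38021 = (1/19801403 - 1548/((-1/1973*843))) + 38021 = (1/19801403 - 1548/(-843/1973)) + 38021 = (1/19801403 - 1548*(-1973/843)) + 38021 = (1/19801403 + 1018068/281) + 38021 = 20159174749685/5564194243 + 38021 = 231715404062788/5564194243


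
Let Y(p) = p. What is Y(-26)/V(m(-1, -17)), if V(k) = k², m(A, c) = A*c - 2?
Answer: -26/225 ≈ -0.11556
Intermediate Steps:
m(A, c) = -2 + A*c
Y(-26)/V(m(-1, -17)) = -26/(-2 - 1*(-17))² = -26/(-2 + 17)² = -26/(15²) = -26/225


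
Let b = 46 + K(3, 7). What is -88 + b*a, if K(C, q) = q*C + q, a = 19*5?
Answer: 6942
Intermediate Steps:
a = 95
K(C, q) = q + C*q (K(C, q) = C*q + q = q + C*q)
b = 74 (b = 46 + 7*(1 + 3) = 46 + 7*4 = 46 + 28 = 74)
-88 + b*a = -88 + 74*95 = -88 + 7030 = 6942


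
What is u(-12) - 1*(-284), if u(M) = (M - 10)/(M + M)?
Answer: 3419/12 ≈ 284.92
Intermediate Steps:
u(M) = (-10 + M)/(2*M) (u(M) = (-10 + M)/((2*M)) = (-10 + M)*(1/(2*M)) = (-10 + M)/(2*M))
u(-12) - 1*(-284) = (½)*(-10 - 12)/(-12) - 1*(-284) = (½)*(-1/12)*(-22) + 284 = 11/12 + 284 = 3419/12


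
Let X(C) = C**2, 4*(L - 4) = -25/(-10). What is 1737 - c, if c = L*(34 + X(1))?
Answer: 12601/8 ≈ 1575.1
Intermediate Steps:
L = 37/8 (L = 4 + (-25/(-10))/4 = 4 + (-25*(-1/10))/4 = 4 + (1/4)*(5/2) = 4 + 5/8 = 37/8 ≈ 4.6250)
c = 1295/8 (c = 37*(34 + 1**2)/8 = 37*(34 + 1)/8 = (37/8)*35 = 1295/8 ≈ 161.88)
1737 - c = 1737 - 1*1295/8 = 1737 - 1295/8 = 12601/8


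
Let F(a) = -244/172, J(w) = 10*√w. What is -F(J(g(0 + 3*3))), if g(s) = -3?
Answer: 61/43 ≈ 1.4186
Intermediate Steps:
F(a) = -61/43 (F(a) = -244*1/172 = -61/43)
-F(J(g(0 + 3*3))) = -1*(-61/43) = 61/43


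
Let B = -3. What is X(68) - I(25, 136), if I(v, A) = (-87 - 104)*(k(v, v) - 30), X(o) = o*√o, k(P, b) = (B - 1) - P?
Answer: -11269 + 136*√17 ≈ -10708.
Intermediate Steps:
k(P, b) = -4 - P (k(P, b) = (-3 - 1) - P = -4 - P)
X(o) = o^(3/2)
I(v, A) = 6494 + 191*v (I(v, A) = (-87 - 104)*((-4 - v) - 30) = -191*(-34 - v) = 6494 + 191*v)
X(68) - I(25, 136) = 68^(3/2) - (6494 + 191*25) = 136*√17 - (6494 + 4775) = 136*√17 - 1*11269 = 136*√17 - 11269 = -11269 + 136*√17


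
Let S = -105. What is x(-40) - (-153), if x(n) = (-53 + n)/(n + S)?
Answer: 22278/145 ≈ 153.64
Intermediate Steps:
x(n) = (-53 + n)/(-105 + n) (x(n) = (-53 + n)/(n - 105) = (-53 + n)/(-105 + n))
x(-40) - (-153) = (-53 - 40)/(-105 - 40) - (-153) = -93/(-145) - 1*(-153) = -1/145*(-93) + 153 = 93/145 + 153 = 22278/145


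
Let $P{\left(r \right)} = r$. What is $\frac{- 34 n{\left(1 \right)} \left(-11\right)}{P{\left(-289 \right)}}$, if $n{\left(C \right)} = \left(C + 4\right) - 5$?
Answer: $0$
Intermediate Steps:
$n{\left(C \right)} = -1 + C$ ($n{\left(C \right)} = \left(4 + C\right) - 5 = -1 + C$)
$\frac{- 34 n{\left(1 \right)} \left(-11\right)}{P{\left(-289 \right)}} = \frac{- 34 \left(-1 + 1\right) \left(-11\right)}{-289} = \left(-34\right) 0 \left(-11\right) \left(- \frac{1}{289}\right) = 0 \left(-11\right) \left(- \frac{1}{289}\right) = 0 \left(- \frac{1}{289}\right) = 0$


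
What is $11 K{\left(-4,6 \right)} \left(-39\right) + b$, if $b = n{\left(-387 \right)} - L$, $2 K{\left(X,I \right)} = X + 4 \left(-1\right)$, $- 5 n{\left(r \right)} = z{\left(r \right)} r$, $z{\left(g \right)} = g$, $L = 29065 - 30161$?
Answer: $- \frac{135709}{5} \approx -27142.0$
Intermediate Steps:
$L = -1096$
$n{\left(r \right)} = - \frac{r^{2}}{5}$ ($n{\left(r \right)} = - \frac{r r}{5} = - \frac{r^{2}}{5}$)
$K{\left(X,I \right)} = -2 + \frac{X}{2}$ ($K{\left(X,I \right)} = \frac{X + 4 \left(-1\right)}{2} = \frac{X - 4}{2} = \frac{-4 + X}{2} = -2 + \frac{X}{2}$)
$b = - \frac{144289}{5}$ ($b = - \frac{\left(-387\right)^{2}}{5} - -1096 = \left(- \frac{1}{5}\right) 149769 + 1096 = - \frac{149769}{5} + 1096 = - \frac{144289}{5} \approx -28858.0$)
$11 K{\left(-4,6 \right)} \left(-39\right) + b = 11 \left(-2 + \frac{1}{2} \left(-4\right)\right) \left(-39\right) - \frac{144289}{5} = 11 \left(-2 - 2\right) \left(-39\right) - \frac{144289}{5} = 11 \left(-4\right) \left(-39\right) - \frac{144289}{5} = \left(-44\right) \left(-39\right) - \frac{144289}{5} = 1716 - \frac{144289}{5} = - \frac{135709}{5}$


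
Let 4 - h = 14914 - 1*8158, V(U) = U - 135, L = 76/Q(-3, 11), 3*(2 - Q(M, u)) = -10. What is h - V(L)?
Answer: -26525/4 ≈ -6631.3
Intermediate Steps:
Q(M, u) = 16/3 (Q(M, u) = 2 - ⅓*(-10) = 2 + 10/3 = 16/3)
L = 57/4 (L = 76/(16/3) = 76*(3/16) = 57/4 ≈ 14.250)
V(U) = -135 + U
h = -6752 (h = 4 - (14914 - 1*8158) = 4 - (14914 - 8158) = 4 - 1*6756 = 4 - 6756 = -6752)
h - V(L) = -6752 - (-135 + 57/4) = -6752 - 1*(-483/4) = -6752 + 483/4 = -26525/4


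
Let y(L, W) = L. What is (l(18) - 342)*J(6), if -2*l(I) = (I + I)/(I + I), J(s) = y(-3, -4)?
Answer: 2055/2 ≈ 1027.5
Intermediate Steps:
J(s) = -3
l(I) = -½ (l(I) = -(I + I)/(2*(I + I)) = -2*I/(2*(2*I)) = -2*I*1/(2*I)/2 = -½*1 = -½)
(l(18) - 342)*J(6) = (-½ - 342)*(-3) = -685/2*(-3) = 2055/2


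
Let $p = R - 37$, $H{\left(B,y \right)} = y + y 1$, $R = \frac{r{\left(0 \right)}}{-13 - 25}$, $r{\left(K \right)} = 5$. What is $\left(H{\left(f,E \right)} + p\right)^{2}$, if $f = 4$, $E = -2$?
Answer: $\frac{2442969}{1444} \approx 1691.8$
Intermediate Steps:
$R = - \frac{5}{38}$ ($R = \frac{5}{-13 - 25} = \frac{5}{-38} = 5 \left(- \frac{1}{38}\right) = - \frac{5}{38} \approx -0.13158$)
$H{\left(B,y \right)} = 2 y$ ($H{\left(B,y \right)} = y + y = 2 y$)
$p = - \frac{1411}{38}$ ($p = - \frac{5}{38} - 37 = - \frac{1411}{38} \approx -37.132$)
$\left(H{\left(f,E \right)} + p\right)^{2} = \left(2 \left(-2\right) - \frac{1411}{38}\right)^{2} = \left(-4 - \frac{1411}{38}\right)^{2} = \left(- \frac{1563}{38}\right)^{2} = \frac{2442969}{1444}$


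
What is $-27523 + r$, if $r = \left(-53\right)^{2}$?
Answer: $-24714$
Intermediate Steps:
$r = 2809$
$-27523 + r = -27523 + 2809 = -24714$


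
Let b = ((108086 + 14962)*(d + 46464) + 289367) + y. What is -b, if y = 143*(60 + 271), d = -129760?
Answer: 10249069508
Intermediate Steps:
y = 47333 (y = 143*331 = 47333)
b = -10249069508 (b = ((108086 + 14962)*(-129760 + 46464) + 289367) + 47333 = (123048*(-83296) + 289367) + 47333 = (-10249406208 + 289367) + 47333 = -10249116841 + 47333 = -10249069508)
-b = -1*(-10249069508) = 10249069508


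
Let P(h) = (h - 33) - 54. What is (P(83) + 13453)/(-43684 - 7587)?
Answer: -13449/51271 ≈ -0.26231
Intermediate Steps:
P(h) = -87 + h (P(h) = (-33 + h) - 54 = -87 + h)
(P(83) + 13453)/(-43684 - 7587) = ((-87 + 83) + 13453)/(-43684 - 7587) = (-4 + 13453)/(-51271) = 13449*(-1/51271) = -13449/51271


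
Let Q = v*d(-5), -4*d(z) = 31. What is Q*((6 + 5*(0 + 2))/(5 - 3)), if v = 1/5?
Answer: -62/5 ≈ -12.400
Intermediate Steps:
d(z) = -31/4 (d(z) = -¼*31 = -31/4)
v = ⅕ (v = 1*(⅕) = ⅕ ≈ 0.20000)
Q = -31/20 (Q = (⅕)*(-31/4) = -31/20 ≈ -1.5500)
Q*((6 + 5*(0 + 2))/(5 - 3)) = -31*(6 + 5*(0 + 2))/(20*(5 - 3)) = -31*(6 + 5*2)/(20*2) = -31*(6 + 10)/(20*2) = -124/(5*2) = -31/20*8 = -62/5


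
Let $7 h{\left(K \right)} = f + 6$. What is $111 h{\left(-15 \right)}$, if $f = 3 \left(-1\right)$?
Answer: $\frac{333}{7} \approx 47.571$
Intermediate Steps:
$f = -3$
$h{\left(K \right)} = \frac{3}{7}$ ($h{\left(K \right)} = \frac{-3 + 6}{7} = \frac{1}{7} \cdot 3 = \frac{3}{7}$)
$111 h{\left(-15 \right)} = 111 \cdot \frac{3}{7} = \frac{333}{7}$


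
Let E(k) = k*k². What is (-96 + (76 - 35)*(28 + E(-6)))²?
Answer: 60902416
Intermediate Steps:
E(k) = k³
(-96 + (76 - 35)*(28 + E(-6)))² = (-96 + (76 - 35)*(28 + (-6)³))² = (-96 + 41*(28 - 216))² = (-96 + 41*(-188))² = (-96 - 7708)² = (-7804)² = 60902416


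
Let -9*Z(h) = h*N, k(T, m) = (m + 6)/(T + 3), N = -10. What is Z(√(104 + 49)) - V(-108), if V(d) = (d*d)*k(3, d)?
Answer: 198288 + 10*√17/3 ≈ 1.9830e+5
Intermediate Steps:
k(T, m) = (6 + m)/(3 + T)
Z(h) = 10*h/9 (Z(h) = -h*(-10)/9 = -(-10)*h/9 = 10*h/9)
V(d) = d²*(1 + d/6) (V(d) = (d*d)*((6 + d)/(3 + 3)) = d²*((6 + d)/6) = d²*(1 + d/6))
Z(√(104 + 49)) - V(-108) = 10*√(104 + 49)/9 - (-108)²*(6 - 108)/6 = 10*√153/9 - 11664*(-102)/6 = 10*(3*√17)/9 - 1*(-198288) = 10*√17/3 + 198288 = 198288 + 10*√17/3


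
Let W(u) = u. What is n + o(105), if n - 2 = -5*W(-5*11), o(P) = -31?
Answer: 246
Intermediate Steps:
n = 277 (n = 2 - (-25)*11 = 2 - 5*(-55) = 2 + 275 = 277)
n + o(105) = 277 - 31 = 246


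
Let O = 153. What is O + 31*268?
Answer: 8461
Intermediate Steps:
O + 31*268 = 153 + 31*268 = 153 + 8308 = 8461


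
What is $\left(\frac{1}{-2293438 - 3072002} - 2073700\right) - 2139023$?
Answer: $- \frac{22603112493121}{5365440} \approx -4.2127 \cdot 10^{6}$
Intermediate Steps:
$\left(\frac{1}{-2293438 - 3072002} - 2073700\right) - 2139023 = \left(\frac{1}{-5365440} - 2073700\right) - 2139023 = \left(- \frac{1}{5365440} - 2073700\right) - 2139023 = - \frac{11126312928001}{5365440} - 2139023 = - \frac{22603112493121}{5365440}$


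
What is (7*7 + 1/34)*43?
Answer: 71681/34 ≈ 2108.3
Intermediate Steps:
(7*7 + 1/34)*43 = (49 + 1/34)*43 = (1667/34)*43 = 71681/34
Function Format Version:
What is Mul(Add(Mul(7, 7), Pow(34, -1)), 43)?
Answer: Rational(71681, 34) ≈ 2108.3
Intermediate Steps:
Mul(Add(Mul(7, 7), Pow(34, -1)), 43) = Mul(Add(49, Rational(1, 34)), 43) = Mul(Rational(1667, 34), 43) = Rational(71681, 34)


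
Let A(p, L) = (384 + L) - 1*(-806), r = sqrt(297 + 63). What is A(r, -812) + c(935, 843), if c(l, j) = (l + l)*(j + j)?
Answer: 3153198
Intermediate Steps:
r = 6*sqrt(10) (r = sqrt(360) = 6*sqrt(10) ≈ 18.974)
c(l, j) = 4*j*l (c(l, j) = (2*l)*(2*j) = 4*j*l)
A(p, L) = 1190 + L (A(p, L) = (384 + L) + 806 = 1190 + L)
A(r, -812) + c(935, 843) = (1190 - 812) + 4*843*935 = 378 + 3152820 = 3153198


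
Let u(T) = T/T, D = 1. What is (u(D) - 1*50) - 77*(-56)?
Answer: 4263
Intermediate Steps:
u(T) = 1
(u(D) - 1*50) - 77*(-56) = (1 - 1*50) - 77*(-56) = (1 - 50) + 4312 = -49 + 4312 = 4263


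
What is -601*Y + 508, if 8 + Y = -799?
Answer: 485515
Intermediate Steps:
Y = -807 (Y = -8 - 799 = -807)
-601*Y + 508 = -601*(-807) + 508 = 485007 + 508 = 485515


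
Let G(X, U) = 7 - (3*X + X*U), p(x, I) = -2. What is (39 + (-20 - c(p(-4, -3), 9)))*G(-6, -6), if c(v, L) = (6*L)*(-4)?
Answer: -2585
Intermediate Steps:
c(v, L) = -24*L
G(X, U) = 7 - 3*X - U*X (G(X, U) = 7 - (3*X + U*X) = 7 + (-3*X - U*X) = 7 - 3*X - U*X)
(39 + (-20 - c(p(-4, -3), 9)))*G(-6, -6) = (39 + (-20 - (-24)*9))*(7 - 3*(-6) - 1*(-6)*(-6)) = (39 + (-20 - 1*(-216)))*(7 + 18 - 36) = (39 + (-20 + 216))*(-11) = (39 + 196)*(-11) = 235*(-11) = -2585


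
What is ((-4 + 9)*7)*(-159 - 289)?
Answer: -15680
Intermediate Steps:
((-4 + 9)*7)*(-159 - 289) = (5*7)*(-448) = 35*(-448) = -15680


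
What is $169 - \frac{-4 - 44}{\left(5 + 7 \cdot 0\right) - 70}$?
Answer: $\frac{10937}{65} \approx 168.26$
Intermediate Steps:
$169 - \frac{-4 - 44}{\left(5 + 7 \cdot 0\right) - 70} = 169 - - \frac{48}{\left(5 + 0\right) - 70} = 169 - - \frac{48}{5 - 70} = 169 - - \frac{48}{-65} = 169 - \left(-48\right) \left(- \frac{1}{65}\right) = 169 - \frac{48}{65} = \frac{10937}{65}$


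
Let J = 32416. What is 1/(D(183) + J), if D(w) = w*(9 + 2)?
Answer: 1/34429 ≈ 2.9045e-5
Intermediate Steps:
D(w) = 11*w (D(w) = w*11 = 11*w)
1/(D(183) + J) = 1/(11*183 + 32416) = 1/(2013 + 32416) = 1/34429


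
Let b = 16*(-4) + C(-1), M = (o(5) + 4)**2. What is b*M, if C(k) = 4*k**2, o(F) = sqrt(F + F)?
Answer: -1560 - 480*sqrt(10) ≈ -3077.9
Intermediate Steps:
o(F) = sqrt(2)*sqrt(F) (o(F) = sqrt(2*F) = sqrt(2)*sqrt(F))
M = (4 + sqrt(10))**2 (M = (sqrt(2)*sqrt(5) + 4)**2 = (sqrt(10) + 4)**2 = (4 + sqrt(10))**2 ≈ 51.298)
b = -60 (b = 16*(-4) + 4*(-1)**2 = -64 + 4*1 = -64 + 4 = -60)
b*M = -60*(4 + sqrt(10))**2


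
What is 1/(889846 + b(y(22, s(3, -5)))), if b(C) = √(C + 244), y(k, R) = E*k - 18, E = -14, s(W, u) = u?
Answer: 444923/395912951899 - I*√82/791825903798 ≈ 1.1238e-6 - 1.1436e-11*I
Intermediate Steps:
y(k, R) = -18 - 14*k (y(k, R) = -14*k - 18 = -18 - 14*k)
b(C) = √(244 + C)
1/(889846 + b(y(22, s(3, -5)))) = 1/(889846 + √(244 + (-18 - 14*22))) = 1/(889846 + √(244 + (-18 - 308))) = 1/(889846 + √(244 - 326)) = 1/(889846 + √(-82)) = 1/(889846 + I*√82)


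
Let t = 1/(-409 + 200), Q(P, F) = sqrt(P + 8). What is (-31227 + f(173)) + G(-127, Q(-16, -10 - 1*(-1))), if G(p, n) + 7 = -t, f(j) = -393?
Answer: -6610042/209 ≈ -31627.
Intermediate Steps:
Q(P, F) = sqrt(8 + P)
t = -1/209 (t = 1/(-209) = -1/209 ≈ -0.0047847)
G(p, n) = -1462/209 (G(p, n) = -7 - 1*(-1/209) = -7 + 1/209 = -1462/209)
(-31227 + f(173)) + G(-127, Q(-16, -10 - 1*(-1))) = (-31227 - 393) - 1462/209 = -31620 - 1462/209 = -6610042/209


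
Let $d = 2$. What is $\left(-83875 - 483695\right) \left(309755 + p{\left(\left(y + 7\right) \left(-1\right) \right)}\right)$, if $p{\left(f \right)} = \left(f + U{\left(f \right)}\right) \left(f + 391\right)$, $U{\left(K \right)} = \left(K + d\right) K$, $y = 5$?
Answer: $-199039420590$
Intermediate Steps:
$U{\left(K \right)} = K \left(2 + K\right)$ ($U{\left(K \right)} = \left(K + 2\right) K = \left(2 + K\right) K = K \left(2 + K\right)$)
$p{\left(f \right)} = \left(391 + f\right) \left(f + f \left(2 + f\right)\right)$ ($p{\left(f \right)} = \left(f + f \left(2 + f\right)\right) \left(f + 391\right) = \left(f + f \left(2 + f\right)\right) \left(391 + f\right) = \left(391 + f\right) \left(f + f \left(2 + f\right)\right)$)
$\left(-83875 - 483695\right) \left(309755 + p{\left(\left(y + 7\right) \left(-1\right) \right)}\right) = \left(-83875 - 483695\right) \left(309755 + \left(5 + 7\right) \left(-1\right) \left(1173 + \left(\left(5 + 7\right) \left(-1\right)\right)^{2} + 394 \left(5 + 7\right) \left(-1\right)\right)\right) = - 567570 \left(309755 + 12 \left(-1\right) \left(1173 + \left(12 \left(-1\right)\right)^{2} + 394 \cdot 12 \left(-1\right)\right)\right) = - 567570 \left(309755 - 12 \left(1173 + \left(-12\right)^{2} + 394 \left(-12\right)\right)\right) = - 567570 \left(309755 - 12 \left(1173 + 144 - 4728\right)\right) = - 567570 \left(309755 - -40932\right) = - 567570 \left(309755 + 40932\right) = \left(-567570\right) 350687 = -199039420590$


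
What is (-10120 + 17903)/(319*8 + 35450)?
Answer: 7783/38002 ≈ 0.20480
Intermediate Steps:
(-10120 + 17903)/(319*8 + 35450) = 7783/(2552 + 35450) = 7783/38002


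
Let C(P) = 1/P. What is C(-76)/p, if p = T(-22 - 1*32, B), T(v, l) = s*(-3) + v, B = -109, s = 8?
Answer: 1/5928 ≈ 0.00016869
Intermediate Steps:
T(v, l) = -24 + v (T(v, l) = 8*(-3) + v = -24 + v)
p = -78 (p = -24 + (-22 - 1*32) = -24 + (-22 - 32) = -24 - 54 = -78)
C(-76)/p = 1/(-76*(-78)) = -1/76*(-1/78) = 1/5928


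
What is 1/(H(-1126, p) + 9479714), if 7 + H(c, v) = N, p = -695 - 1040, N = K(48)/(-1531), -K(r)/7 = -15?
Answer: 1531/14513431312 ≈ 1.0549e-7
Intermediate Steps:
K(r) = 105 (K(r) = -7*(-15) = 105)
N = -105/1531 (N = 105/(-1531) = 105*(-1/1531) = -105/1531 ≈ -0.068583)
p = -1735
H(c, v) = -10822/1531 (H(c, v) = -7 - 105/1531 = -10822/1531)
1/(H(-1126, p) + 9479714) = 1/(-10822/1531 + 9479714) = 1/(14513431312/1531) = 1531/14513431312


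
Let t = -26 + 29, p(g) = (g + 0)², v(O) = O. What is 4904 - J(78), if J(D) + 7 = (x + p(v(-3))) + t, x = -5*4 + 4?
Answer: 4915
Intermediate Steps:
x = -16 (x = -20 + 4 = -16)
p(g) = g²
t = 3
J(D) = -11 (J(D) = -7 + ((-16 + (-3)²) + 3) = -7 + ((-16 + 9) + 3) = -7 + (-7 + 3) = -7 - 4 = -11)
4904 - J(78) = 4904 - 1*(-11) = 4904 + 11 = 4915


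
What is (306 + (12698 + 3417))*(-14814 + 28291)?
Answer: 221305817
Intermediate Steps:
(306 + (12698 + 3417))*(-14814 + 28291) = (306 + 16115)*13477 = 16421*13477 = 221305817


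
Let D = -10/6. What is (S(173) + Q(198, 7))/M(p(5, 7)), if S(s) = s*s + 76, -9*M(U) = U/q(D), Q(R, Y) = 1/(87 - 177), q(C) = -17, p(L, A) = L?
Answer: 45907633/50 ≈ 9.1815e+5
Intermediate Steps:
D = -5/3 (D = -10*1/6 = -5/3 ≈ -1.6667)
Q(R, Y) = -1/90 (Q(R, Y) = 1/(-90) = -1/90)
M(U) = U/153 (M(U) = -U/(9*(-17)) = -U*(-1)/(9*17) = -(-1)*U/153 = U/153)
S(s) = 76 + s**2 (S(s) = s**2 + 76 = 76 + s**2)
(S(173) + Q(198, 7))/M(p(5, 7)) = ((76 + 173**2) - 1/90)/(((1/153)*5)) = ((76 + 29929) - 1/90)/(5/153) = (30005 - 1/90)*(153/5) = (2700449/90)*(153/5) = 45907633/50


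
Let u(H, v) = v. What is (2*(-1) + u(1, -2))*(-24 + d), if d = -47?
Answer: 284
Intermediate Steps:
(2*(-1) + u(1, -2))*(-24 + d) = (2*(-1) - 2)*(-24 - 47) = (-2 - 2)*(-71) = -4*(-71) = 284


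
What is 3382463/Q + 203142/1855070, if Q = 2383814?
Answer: 3379479190499/2211070918490 ≈ 1.5284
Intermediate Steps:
3382463/Q + 203142/1855070 = 3382463/2383814 + 203142/1855070 = 3382463*(1/2383814) + 203142*(1/1855070) = 3382463/2383814 + 101571/927535 = 3379479190499/2211070918490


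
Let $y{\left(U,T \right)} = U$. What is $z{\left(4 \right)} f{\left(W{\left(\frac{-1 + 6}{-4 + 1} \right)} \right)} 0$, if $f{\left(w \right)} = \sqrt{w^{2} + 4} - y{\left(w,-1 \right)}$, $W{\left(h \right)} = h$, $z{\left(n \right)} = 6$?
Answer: $0$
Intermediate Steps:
$f{\left(w \right)} = \sqrt{4 + w^{2}} - w$ ($f{\left(w \right)} = \sqrt{w^{2} + 4} - w = \sqrt{4 + w^{2}} - w$)
$z{\left(4 \right)} f{\left(W{\left(\frac{-1 + 6}{-4 + 1} \right)} \right)} 0 = 6 \left(\sqrt{4 + \left(\frac{-1 + 6}{-4 + 1}\right)^{2}} - \frac{-1 + 6}{-4 + 1}\right) 0 = 6 \left(\sqrt{4 + \left(\frac{5}{-3}\right)^{2}} - \frac{5}{-3}\right) 0 = 6 \left(\sqrt{4 + \left(5 \left(- \frac{1}{3}\right)\right)^{2}} - 5 \left(- \frac{1}{3}\right)\right) 0 = 6 \left(\sqrt{4 + \left(- \frac{5}{3}\right)^{2}} - - \frac{5}{3}\right) 0 = 6 \left(\sqrt{4 + \frac{25}{9}} + \frac{5}{3}\right) 0 = 6 \left(\sqrt{\frac{61}{9}} + \frac{5}{3}\right) 0 = 6 \left(\frac{\sqrt{61}}{3} + \frac{5}{3}\right) 0 = 6 \left(\frac{5}{3} + \frac{\sqrt{61}}{3}\right) 0 = \left(10 + 2 \sqrt{61}\right) 0 = 0$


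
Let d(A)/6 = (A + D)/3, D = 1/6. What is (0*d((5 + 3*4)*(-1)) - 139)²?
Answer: 19321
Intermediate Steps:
D = ⅙ ≈ 0.16667
d(A) = ⅓ + 2*A (d(A) = 6*((A + ⅙)/3) = 6*((⅙ + A)/3) = 6*(1/18 + A/3) = ⅓ + 2*A)
(0*d((5 + 3*4)*(-1)) - 139)² = (0*(⅓ + 2*((5 + 3*4)*(-1))) - 139)² = (0*(⅓ + 2*((5 + 12)*(-1))) - 139)² = (0*(⅓ + 2*(17*(-1))) - 139)² = (0*(⅓ + 2*(-17)) - 139)² = (0*(⅓ - 34) - 139)² = (0*(-101/3) - 139)² = (0 - 139)² = (-139)² = 19321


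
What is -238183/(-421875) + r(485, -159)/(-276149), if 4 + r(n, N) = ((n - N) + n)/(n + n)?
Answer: 12760387585423/22601069718750 ≈ 0.56459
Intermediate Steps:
r(n, N) = -4 + (-N + 2*n)/(2*n) (r(n, N) = -4 + ((n - N) + n)/(n + n) = -4 + (-N + 2*n)/((2*n)) = -4 + (-N + 2*n)*(1/(2*n)) = -4 + (-N + 2*n)/(2*n))
-238183/(-421875) + r(485, -159)/(-276149) = -238183/(-421875) + (-3 - 1/2*(-159)/485)/(-276149) = -238183*(-1/421875) + (-3 - 1/2*(-159)*1/485)*(-1/276149) = 238183/421875 + (-3 + 159/970)*(-1/276149) = 238183/421875 - 2751/970*(-1/276149) = 238183/421875 + 2751/267864530 = 12760387585423/22601069718750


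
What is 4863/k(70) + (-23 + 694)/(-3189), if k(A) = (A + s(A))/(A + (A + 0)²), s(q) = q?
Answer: 1101074255/6378 ≈ 1.7264e+5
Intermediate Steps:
k(A) = 2*A/(A + A²) (k(A) = (A + A)/(A + (A + 0)²) = (2*A)/(A + A²) = 2*A/(A + A²))
4863/k(70) + (-23 + 694)/(-3189) = 4863/((2/(1 + 70))) + (-23 + 694)/(-3189) = 4863/((2/71)) + 671*(-1/3189) = 4863/((2*(1/71))) - 671/3189 = 4863/(2/71) - 671/3189 = 4863*(71/2) - 671/3189 = 345273/2 - 671/3189 = 1101074255/6378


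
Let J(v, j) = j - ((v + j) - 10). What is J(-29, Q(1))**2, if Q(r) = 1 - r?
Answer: 1521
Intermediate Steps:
J(v, j) = 10 - v (J(v, j) = j - ((j + v) - 10) = j - (-10 + j + v) = j + (10 - j - v) = 10 - v)
J(-29, Q(1))**2 = (10 - 1*(-29))**2 = (10 + 29)**2 = 39**2 = 1521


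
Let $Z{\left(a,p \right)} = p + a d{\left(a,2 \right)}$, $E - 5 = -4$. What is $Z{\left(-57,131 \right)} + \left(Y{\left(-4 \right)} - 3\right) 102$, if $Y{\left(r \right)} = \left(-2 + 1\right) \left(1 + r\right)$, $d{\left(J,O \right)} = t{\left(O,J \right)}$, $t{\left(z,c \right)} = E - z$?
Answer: $188$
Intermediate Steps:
$E = 1$ ($E = 5 - 4 = 1$)
$t{\left(z,c \right)} = 1 - z$
$d{\left(J,O \right)} = 1 - O$
$Y{\left(r \right)} = -1 - r$ ($Y{\left(r \right)} = - (1 + r) = -1 - r$)
$Z{\left(a,p \right)} = p - a$ ($Z{\left(a,p \right)} = p + a \left(1 - 2\right) = p + a \left(-1\right) = p - a$)
$Z{\left(-57,131 \right)} + \left(Y{\left(-4 \right)} - 3\right) 102 = \left(131 - -57\right) + \left(\left(-1 - -4\right) - 3\right) 102 = \left(131 + 57\right) + \left(\left(-1 + 4\right) - 3\right) 102 = 188 + \left(3 - 3\right) 102 = 188 + 0 \cdot 102 = 188 + 0 = 188$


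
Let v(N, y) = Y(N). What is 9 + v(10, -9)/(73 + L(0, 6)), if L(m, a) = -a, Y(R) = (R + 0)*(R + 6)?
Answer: 763/67 ≈ 11.388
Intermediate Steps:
Y(R) = R*(6 + R)
v(N, y) = N*(6 + N)
9 + v(10, -9)/(73 + L(0, 6)) = 9 + (10*(6 + 10))/(73 - 1*6) = 9 + (10*16)/(73 - 6) = 9 + 160/67 = 763/67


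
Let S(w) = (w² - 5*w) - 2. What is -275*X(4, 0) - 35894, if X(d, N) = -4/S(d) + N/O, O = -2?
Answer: -108232/3 ≈ -36077.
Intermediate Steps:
S(w) = -2 + w² - 5*w
X(d, N) = -4/(-2 + d² - 5*d) - N/2 (X(d, N) = -4/(-2 + d² - 5*d) + N/(-2) = -4/(-2 + d² - 5*d) + N*(-½) = -4/(-2 + d² - 5*d) - N/2)
-275*X(4, 0) - 35894 = -275*(4/(2 - 1*4² + 5*4) - ½*0) - 35894 = -275*(4/(2 - 1*16 + 20) + 0) - 35894 = -275*(4/(2 - 16 + 20) + 0) - 35894 = -275*(4/6 + 0) - 35894 = -275*(4*(⅙) + 0) - 35894 = -275*(⅔ + 0) - 35894 = -275*⅔ - 35894 = -550/3 - 35894 = -108232/3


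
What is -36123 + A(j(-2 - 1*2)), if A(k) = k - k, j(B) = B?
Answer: -36123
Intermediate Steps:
A(k) = 0
-36123 + A(j(-2 - 1*2)) = -36123 + 0 = -36123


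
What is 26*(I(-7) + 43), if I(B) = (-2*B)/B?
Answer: 1066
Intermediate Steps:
I(B) = -2
26*(I(-7) + 43) = 26*(-2 + 43) = 26*41 = 1066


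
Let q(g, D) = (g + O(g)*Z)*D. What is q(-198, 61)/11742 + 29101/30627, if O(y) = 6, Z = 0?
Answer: -4701494/59937039 ≈ -0.078441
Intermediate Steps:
q(g, D) = D*g (q(g, D) = (g + 6*0)*D = (g + 0)*D = g*D = D*g)
q(-198, 61)/11742 + 29101/30627 = (61*(-198))/11742 + 29101/30627 = -12078*1/11742 + 29101*(1/30627) = -2013/1957 + 29101/30627 = -4701494/59937039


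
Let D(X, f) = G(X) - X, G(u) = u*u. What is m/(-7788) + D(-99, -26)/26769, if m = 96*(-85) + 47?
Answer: 98092699/69492324 ≈ 1.4116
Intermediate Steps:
G(u) = u**2
D(X, f) = X**2 - X
m = -8113 (m = -8160 + 47 = -8113)
m/(-7788) + D(-99, -26)/26769 = -8113/(-7788) - 99*(-1 - 99)/26769 = -8113*(-1/7788) - 99*(-100)*(1/26769) = 8113/7788 + 9900*(1/26769) = 8113/7788 + 3300/8923 = 98092699/69492324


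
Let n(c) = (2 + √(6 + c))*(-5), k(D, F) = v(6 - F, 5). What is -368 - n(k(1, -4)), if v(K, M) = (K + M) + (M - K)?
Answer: -338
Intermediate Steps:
v(K, M) = 2*M
k(D, F) = 10 (k(D, F) = 2*5 = 10)
n(c) = -10 - 5*√(6 + c)
-368 - n(k(1, -4)) = -368 - (-10 - 5*√(6 + 10)) = -368 - (-10 - 5*√16) = -368 - (-10 - 5*4) = -368 - (-10 - 20) = -368 - 1*(-30) = -368 + 30 = -338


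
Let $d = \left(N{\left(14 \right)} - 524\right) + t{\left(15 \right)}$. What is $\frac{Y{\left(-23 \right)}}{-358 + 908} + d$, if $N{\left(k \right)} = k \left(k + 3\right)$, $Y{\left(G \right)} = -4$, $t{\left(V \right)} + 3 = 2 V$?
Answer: $- \frac{71227}{275} \approx -259.01$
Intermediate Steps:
$t{\left(V \right)} = -3 + 2 V$
$N{\left(k \right)} = k \left(3 + k\right)$
$d = -259$ ($d = \left(14 \left(3 + 14\right) - 524\right) + \left(-3 + 2 \cdot 15\right) = \left(14 \cdot 17 - 524\right) + \left(-3 + 30\right) = \left(238 - 524\right) + 27 = -286 + 27 = -259$)
$\frac{Y{\left(-23 \right)}}{-358 + 908} + d = \frac{1}{-358 + 908} \left(-4\right) - 259 = \frac{1}{550} \left(-4\right) - 259 = - \frac{2}{275} - 259 = - \frac{71227}{275}$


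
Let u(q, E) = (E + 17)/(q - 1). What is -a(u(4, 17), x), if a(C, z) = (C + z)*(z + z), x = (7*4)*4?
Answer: -82880/3 ≈ -27627.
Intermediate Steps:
u(q, E) = (17 + E)/(-1 + q)
x = 112 (x = 28*4 = 112)
a(C, z) = 2*z*(C + z) (a(C, z) = (C + z)*(2*z) = 2*z*(C + z))
-a(u(4, 17), x) = -2*112*((17 + 17)/(-1 + 4) + 112) = -2*112*(34/3 + 112) = -2*112*370/3 = -1*82880/3 = -82880/3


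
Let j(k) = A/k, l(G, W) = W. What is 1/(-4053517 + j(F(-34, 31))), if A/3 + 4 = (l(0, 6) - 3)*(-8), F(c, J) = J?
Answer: -31/125659111 ≈ -2.4670e-7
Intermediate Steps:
A = -84 (A = -12 + 3*((6 - 3)*(-8)) = -12 + 3*(3*(-8)) = -12 + 3*(-24) = -12 - 72 = -84)
j(k) = -84/k
1/(-4053517 + j(F(-34, 31))) = 1/(-4053517 - 84/31) = 1/(-125659111/31) = -31/125659111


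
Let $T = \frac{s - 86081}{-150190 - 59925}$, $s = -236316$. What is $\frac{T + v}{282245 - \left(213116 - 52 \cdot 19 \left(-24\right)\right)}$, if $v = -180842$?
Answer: $- \frac{12665764811}{3180930985} \approx -3.9818$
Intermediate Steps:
$T = \frac{322397}{210115}$ ($T = \frac{-236316 - 86081}{-150190 - 59925} = - \frac{322397}{-210115} = \left(-322397\right) \left(- \frac{1}{210115}\right) = \frac{322397}{210115} \approx 1.5344$)
$\frac{T + v}{282245 - \left(213116 - 52 \cdot 19 \left(-24\right)\right)} = \frac{\frac{322397}{210115} - 180842}{282245 - \left(213116 - 52 \cdot 19 \left(-24\right)\right)} = - \frac{37997294433}{210115 \left(282245 + \left(-213116 + 988 \left(-24\right)\right)\right)} = - \frac{37997294433}{210115 \left(282245 - 236828\right)} = - \frac{37997294433}{210115 \cdot 45417} = \left(- \frac{37997294433}{210115}\right) \frac{1}{45417} = - \frac{12665764811}{3180930985}$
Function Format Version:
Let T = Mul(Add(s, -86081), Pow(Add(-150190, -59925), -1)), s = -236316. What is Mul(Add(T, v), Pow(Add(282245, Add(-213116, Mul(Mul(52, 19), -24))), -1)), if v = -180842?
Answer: Rational(-12665764811, 3180930985) ≈ -3.9818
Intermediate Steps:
T = Rational(322397, 210115) (T = Mul(Add(-236316, -86081), Pow(Add(-150190, -59925), -1)) = Mul(-322397, Pow(-210115, -1)) = Mul(-322397, Rational(-1, 210115)) = Rational(322397, 210115) ≈ 1.5344)
Mul(Add(T, v), Pow(Add(282245, Add(-213116, Mul(Mul(52, 19), -24))), -1)) = Mul(Add(Rational(322397, 210115), -180842), Pow(Add(282245, Add(-213116, Mul(Mul(52, 19), -24))), -1)) = Mul(Rational(-37997294433, 210115), Pow(Add(282245, Add(-213116, Mul(988, -24))), -1)) = Mul(Rational(-37997294433, 210115), Pow(Add(282245, Add(-213116, -23712)), -1)) = Mul(Rational(-37997294433, 210115), Pow(Add(282245, -236828), -1)) = Mul(Rational(-37997294433, 210115), Pow(45417, -1)) = Mul(Rational(-37997294433, 210115), Rational(1, 45417)) = Rational(-12665764811, 3180930985)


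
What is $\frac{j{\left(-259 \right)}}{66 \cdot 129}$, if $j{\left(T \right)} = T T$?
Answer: $\frac{67081}{8514} \approx 7.8789$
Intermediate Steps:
$j{\left(T \right)} = T^{2}$
$\frac{j{\left(-259 \right)}}{66 \cdot 129} = \frac{\left(-259\right)^{2}}{66 \cdot 129} = \frac{67081}{8514}$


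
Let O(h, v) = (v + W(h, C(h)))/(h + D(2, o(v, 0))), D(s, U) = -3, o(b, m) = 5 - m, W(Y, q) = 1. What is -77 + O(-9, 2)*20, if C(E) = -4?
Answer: -82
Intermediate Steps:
O(h, v) = (1 + v)/(-3 + h) (O(h, v) = (v + 1)/(h - 3) = (1 + v)/(-3 + h))
-77 + O(-9, 2)*20 = -77 + ((1 + 2)/(-3 - 9))*20 = -77 + (3/(-12))*20 = -77 - 1/12*3*20 = -77 - 1/4*20 = -77 - 5 = -82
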